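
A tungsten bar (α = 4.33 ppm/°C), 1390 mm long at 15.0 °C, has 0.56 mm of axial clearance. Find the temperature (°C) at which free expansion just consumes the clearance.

α·L₀·ΔT = 0.56 mm ⇒ ΔT = 0.56 / (4.33×10⁻⁶ × 1390.0) = 93.04 K.
T = 15.0 + 93.04 = 108.0 °C.

108 °C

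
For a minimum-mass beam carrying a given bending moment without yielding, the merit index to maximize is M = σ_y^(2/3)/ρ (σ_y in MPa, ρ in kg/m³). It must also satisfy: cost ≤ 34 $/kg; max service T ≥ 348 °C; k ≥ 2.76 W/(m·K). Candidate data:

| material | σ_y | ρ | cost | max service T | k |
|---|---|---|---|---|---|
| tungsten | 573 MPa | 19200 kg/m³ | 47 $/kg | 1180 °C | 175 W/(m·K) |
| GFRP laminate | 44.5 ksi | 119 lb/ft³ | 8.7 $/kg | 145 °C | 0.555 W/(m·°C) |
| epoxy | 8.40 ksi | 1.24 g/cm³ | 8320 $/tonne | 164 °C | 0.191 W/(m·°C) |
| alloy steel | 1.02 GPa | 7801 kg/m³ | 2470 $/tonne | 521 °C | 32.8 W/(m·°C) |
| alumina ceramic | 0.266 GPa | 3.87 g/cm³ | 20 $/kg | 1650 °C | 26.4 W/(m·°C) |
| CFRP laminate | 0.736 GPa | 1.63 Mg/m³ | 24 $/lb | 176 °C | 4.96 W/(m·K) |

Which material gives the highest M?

Screen on constraints: cost ≤ 34 $/kg; max service T ≥ 348 °C; k ≥ 2.76 W/(m·K). Survivors: alloy steel, alumina ceramic.
In SI units:
  alloy steel: σ_y = 1020 MPa, ρ = 7801 kg/m³
  alumina ceramic: σ_y = 266.0 MPa, ρ = 3870 kg/m³
  alloy steel: M = 13.0×10⁻³
  alumina ceramic: M = 10.7×10⁻³
Alloy steel has the largest M.

alloy steel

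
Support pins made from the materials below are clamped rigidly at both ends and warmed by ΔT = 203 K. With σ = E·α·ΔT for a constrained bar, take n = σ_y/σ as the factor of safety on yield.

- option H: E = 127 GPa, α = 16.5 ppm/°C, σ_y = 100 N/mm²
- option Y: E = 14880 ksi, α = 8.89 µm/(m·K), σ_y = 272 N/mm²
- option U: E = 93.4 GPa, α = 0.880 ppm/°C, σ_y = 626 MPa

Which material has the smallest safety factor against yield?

In consistent units (E in GPa, α in ×10⁻⁶/K, σ_y in MPa):
  option H: E = 127.0, α = 16.5, σ_y = 100.0 → σ = 425 MPa, n = 0.235
  option Y: E = 102.6, α = 8.89, σ_y = 272.0 → σ = 185 MPa, n = 1.47
  option U: E = 93.40, α = 0.880, σ_y = 626.0 → σ = 16.7 MPa, n = 37.5
The minimum is option H at n = 0.235.

option H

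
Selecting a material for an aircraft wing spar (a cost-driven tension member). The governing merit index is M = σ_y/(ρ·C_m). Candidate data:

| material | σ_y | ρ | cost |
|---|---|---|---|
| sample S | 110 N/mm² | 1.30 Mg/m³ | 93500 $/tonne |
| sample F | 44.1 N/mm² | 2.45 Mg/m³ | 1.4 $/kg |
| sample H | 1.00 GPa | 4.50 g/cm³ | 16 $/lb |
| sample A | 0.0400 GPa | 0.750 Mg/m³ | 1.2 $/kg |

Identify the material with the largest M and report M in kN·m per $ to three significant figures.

sample A, M = 44.4 kN·m per $

Normalizing units and computing the index:
  sample S: σ_y = 110.0 MPa, ρ = 1300 kg/m³, cost = 93.50 $/kg
  sample F: σ_y = 44.10 MPa, ρ = 2450 kg/m³, cost = 1.400 $/kg
  sample H: σ_y = 1000 MPa, ρ = 4500 kg/m³, cost = 35.27 $/kg
  sample A: σ_y = 40.00 MPa, ρ = 750.0 kg/m³, cost = 1.200 $/kg
  sample A: M = 44.4 kN·m per $
  sample F: M = 12.9 kN·m per $
  sample H: M = 6.30 kN·m per $
  sample S: M = 0.905 kN·m per $
Sample A ranks first.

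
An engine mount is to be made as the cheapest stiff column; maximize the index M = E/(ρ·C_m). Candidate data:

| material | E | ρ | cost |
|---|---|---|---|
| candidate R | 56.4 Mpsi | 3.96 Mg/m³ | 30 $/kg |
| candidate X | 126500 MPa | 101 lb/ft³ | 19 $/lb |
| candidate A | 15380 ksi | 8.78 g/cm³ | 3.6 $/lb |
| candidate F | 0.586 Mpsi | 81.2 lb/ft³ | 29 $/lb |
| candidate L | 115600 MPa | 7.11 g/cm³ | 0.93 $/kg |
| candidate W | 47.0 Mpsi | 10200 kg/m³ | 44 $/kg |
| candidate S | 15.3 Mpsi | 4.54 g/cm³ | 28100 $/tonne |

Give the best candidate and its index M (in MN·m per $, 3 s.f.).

candidate L, M = 17.5 MN·m per $

After converting to SI:
  candidate R: E = 388.9 GPa, ρ = 3960 kg/m³, cost = 30.00 $/kg
  candidate X: E = 126.5 GPa, ρ = 1618 kg/m³, cost = 41.89 $/kg
  candidate A: E = 106.0 GPa, ρ = 8780 kg/m³, cost = 7.937 $/kg
  candidate F: E = 4.040 GPa, ρ = 1301 kg/m³, cost = 63.93 $/kg
  candidate L: E = 115.6 GPa, ρ = 7110 kg/m³, cost = 0.9300 $/kg
  candidate W: E = 324.1 GPa, ρ = 10200 kg/m³, cost = 44.00 $/kg
  candidate S: E = 105.5 GPa, ρ = 4540 kg/m³, cost = 28.10 $/kg
  candidate L: M = 17.5 MN·m per $
  candidate R: M = 3.27 MN·m per $
  candidate X: M = 1.87 MN·m per $
  candidate A: M = 1.52 MN·m per $
  candidate S: M = 0.827 MN·m per $
  candidate W: M = 0.722 MN·m per $
  candidate F: M = 0.0486 MN·m per $
The maximum is for candidate L.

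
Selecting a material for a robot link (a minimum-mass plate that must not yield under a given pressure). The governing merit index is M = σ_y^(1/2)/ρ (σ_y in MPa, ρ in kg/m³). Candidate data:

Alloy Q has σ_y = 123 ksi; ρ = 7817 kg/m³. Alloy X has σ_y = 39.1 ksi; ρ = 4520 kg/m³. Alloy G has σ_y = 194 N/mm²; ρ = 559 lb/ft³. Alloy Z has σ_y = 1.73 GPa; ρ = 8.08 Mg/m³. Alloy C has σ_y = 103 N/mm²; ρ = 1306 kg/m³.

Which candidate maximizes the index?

After converting to SI:
  alloy Q: σ_y = 848.1 MPa, ρ = 7817 kg/m³
  alloy X: σ_y = 269.6 MPa, ρ = 4520 kg/m³
  alloy G: σ_y = 194.0 MPa, ρ = 8954 kg/m³
  alloy Z: σ_y = 1730 MPa, ρ = 8080 kg/m³
  alloy C: σ_y = 103.0 MPa, ρ = 1306 kg/m³
  alloy C: M = 7.77×10⁻³
  alloy Z: M = 5.15×10⁻³
  alloy Q: M = 3.73×10⁻³
  alloy X: M = 3.63×10⁻³
  alloy G: M = 1.56×10⁻³
Highest index: alloy C.

alloy C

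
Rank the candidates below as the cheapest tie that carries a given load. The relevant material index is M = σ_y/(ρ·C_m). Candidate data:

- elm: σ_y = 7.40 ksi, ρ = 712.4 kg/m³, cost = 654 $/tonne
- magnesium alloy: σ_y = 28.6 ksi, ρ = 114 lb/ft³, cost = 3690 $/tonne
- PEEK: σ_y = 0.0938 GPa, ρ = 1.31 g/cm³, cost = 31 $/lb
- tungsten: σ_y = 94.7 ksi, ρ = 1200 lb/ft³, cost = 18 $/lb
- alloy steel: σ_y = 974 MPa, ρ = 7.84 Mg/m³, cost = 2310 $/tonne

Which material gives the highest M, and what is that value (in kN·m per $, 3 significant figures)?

elm, M = 110 kN·m per $

After converting to SI:
  elm: σ_y = 51.02 MPa, ρ = 712.4 kg/m³, cost = 0.6540 $/kg
  magnesium alloy: σ_y = 197.2 MPa, ρ = 1826 kg/m³, cost = 3.690 $/kg
  PEEK: σ_y = 93.80 MPa, ρ = 1310 kg/m³, cost = 68.34 $/kg
  tungsten: σ_y = 652.9 MPa, ρ = 19220 kg/m³, cost = 39.68 $/kg
  alloy steel: σ_y = 974.0 MPa, ρ = 7840 kg/m³, cost = 2.310 $/kg
  elm: M = 110 kN·m per $
  alloy steel: M = 53.8 kN·m per $
  magnesium alloy: M = 29.3 kN·m per $
  PEEK: M = 1.05 kN·m per $
  tungsten: M = 0.856 kN·m per $
The maximum is for elm.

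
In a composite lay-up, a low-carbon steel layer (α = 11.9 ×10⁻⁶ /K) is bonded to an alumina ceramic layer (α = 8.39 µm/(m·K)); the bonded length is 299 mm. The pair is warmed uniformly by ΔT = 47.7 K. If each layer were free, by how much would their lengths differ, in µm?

Δα = |11.9 − 8.39|×10⁻⁶/K = 3.51×10⁻⁶/K.
ΔL_mismatch = Δα·L·ΔT = 3.51×10⁻⁶ × 299.0 mm × 47.7 K = 50.1 µm.

50.1 µm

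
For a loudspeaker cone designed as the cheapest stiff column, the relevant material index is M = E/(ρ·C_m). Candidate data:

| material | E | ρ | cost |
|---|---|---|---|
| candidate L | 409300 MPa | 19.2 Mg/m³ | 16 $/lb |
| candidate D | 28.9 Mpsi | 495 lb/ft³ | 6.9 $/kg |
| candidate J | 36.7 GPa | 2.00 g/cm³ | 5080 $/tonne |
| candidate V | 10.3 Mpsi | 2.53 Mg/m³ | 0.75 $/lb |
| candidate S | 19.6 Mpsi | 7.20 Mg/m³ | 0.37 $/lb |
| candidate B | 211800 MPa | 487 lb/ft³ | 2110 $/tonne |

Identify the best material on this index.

candidate S

Convert each candidate to consistent units, then evaluate M:
  candidate L: E = 409.3 GPa, ρ = 19200 kg/m³, cost = 35.27 $/kg
  candidate D: E = 199.3 GPa, ρ = 7929 kg/m³, cost = 6.900 $/kg
  candidate J: E = 36.70 GPa, ρ = 2000 kg/m³, cost = 5.080 $/kg
  candidate V: E = 71.02 GPa, ρ = 2530 kg/m³, cost = 1.653 $/kg
  candidate S: E = 135.1 GPa, ρ = 7200 kg/m³, cost = 0.8157 $/kg
  candidate B: E = 211.8 GPa, ρ = 7801 kg/m³, cost = 2.110 $/kg
  candidate S: M = 23.0 MN·m per $
  candidate V: M = 17.0 MN·m per $
  candidate B: M = 12.9 MN·m per $
  candidate D: M = 3.64 MN·m per $
  candidate J: M = 3.61 MN·m per $
  candidate L: M = 0.604 MN·m per $
Highest index: candidate S.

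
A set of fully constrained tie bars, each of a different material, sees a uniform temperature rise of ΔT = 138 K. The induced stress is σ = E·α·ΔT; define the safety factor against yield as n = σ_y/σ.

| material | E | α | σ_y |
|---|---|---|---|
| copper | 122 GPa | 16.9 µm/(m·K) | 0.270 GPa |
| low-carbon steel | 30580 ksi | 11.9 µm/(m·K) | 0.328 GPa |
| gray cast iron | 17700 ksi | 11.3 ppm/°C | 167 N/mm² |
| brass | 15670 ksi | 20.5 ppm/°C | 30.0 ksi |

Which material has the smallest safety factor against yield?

With everything in SI (GPa, ×10⁻⁶/K, MPa):
  copper: E = 122.0, α = 16.9, σ_y = 270.0 → σ = 285 MPa, n = 0.949
  low-carbon steel: E = 210.8, α = 11.9, σ_y = 328.0 → σ = 346 MPa, n = 0.947
  gray cast iron: E = 122.0, α = 11.3, σ_y = 167.0 → σ = 190 MPa, n = 0.878
  brass: E = 108.0, α = 20.5, σ_y = 206.8 → σ = 306 MPa, n = 0.677
The minimum is brass at n = 0.677.

brass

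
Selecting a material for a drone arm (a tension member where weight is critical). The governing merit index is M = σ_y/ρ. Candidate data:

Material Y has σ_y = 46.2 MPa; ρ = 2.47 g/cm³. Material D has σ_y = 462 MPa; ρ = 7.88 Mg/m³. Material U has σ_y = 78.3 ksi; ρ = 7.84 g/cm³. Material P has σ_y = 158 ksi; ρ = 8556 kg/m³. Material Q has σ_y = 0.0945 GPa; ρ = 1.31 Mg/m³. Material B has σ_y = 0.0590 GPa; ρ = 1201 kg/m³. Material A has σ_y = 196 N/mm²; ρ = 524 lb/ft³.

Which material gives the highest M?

material P

Normalizing units and computing the index:
  material Y: σ_y = 46.20 MPa, ρ = 2470 kg/m³
  material D: σ_y = 462.0 MPa, ρ = 7880 kg/m³
  material U: σ_y = 539.9 MPa, ρ = 7840 kg/m³
  material P: σ_y = 1089 MPa, ρ = 8556 kg/m³
  material Q: σ_y = 94.50 MPa, ρ = 1310 kg/m³
  material B: σ_y = 59.00 MPa, ρ = 1201 kg/m³
  material A: σ_y = 196.0 MPa, ρ = 8394 kg/m³
  material P: M = 127 kN·m/kg
  material Q: M = 72.1 kN·m/kg
  material U: M = 68.9 kN·m/kg
  material D: M = 58.6 kN·m/kg
  material B: M = 49.1 kN·m/kg
  material A: M = 23.4 kN·m/kg
  material Y: M = 18.7 kN·m/kg
The maximum is for material P.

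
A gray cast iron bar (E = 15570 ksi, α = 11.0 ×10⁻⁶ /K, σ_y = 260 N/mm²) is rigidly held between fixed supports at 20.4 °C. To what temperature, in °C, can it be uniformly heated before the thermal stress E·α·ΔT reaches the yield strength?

241 °C

E = 15570 ksi = 107.4 GPa.
σ_y = 260 N/mm² = 260.0 MPa.
E·α·ΔT = 260.0 MPa ⇒ ΔT = 260.0 / (107.4×10³ × 11.0×10⁻⁶) = 220.2 K.
T = 20.4 + 220.2 = 240.6 °C.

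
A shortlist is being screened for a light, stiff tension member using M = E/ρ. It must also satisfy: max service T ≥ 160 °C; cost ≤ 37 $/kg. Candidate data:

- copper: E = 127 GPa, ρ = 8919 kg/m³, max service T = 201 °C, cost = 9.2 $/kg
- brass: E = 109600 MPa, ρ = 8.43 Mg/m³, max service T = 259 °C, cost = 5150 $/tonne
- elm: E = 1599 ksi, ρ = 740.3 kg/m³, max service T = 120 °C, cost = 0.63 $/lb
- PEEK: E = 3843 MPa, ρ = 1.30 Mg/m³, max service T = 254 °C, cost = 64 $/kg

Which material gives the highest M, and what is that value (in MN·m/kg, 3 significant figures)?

copper, M = 14.2 MN·m/kg

Screen on constraints: max service T ≥ 160 °C; cost ≤ 37 $/kg. Survivors: copper, brass.
Normalizing units and computing the index:
  copper: E = 127.0 GPa, ρ = 8919 kg/m³
  brass: E = 109.6 GPa, ρ = 8430 kg/m³
  copper: M = 14.2 MN·m/kg
  brass: M = 13.0 MN·m/kg
Highest index: copper.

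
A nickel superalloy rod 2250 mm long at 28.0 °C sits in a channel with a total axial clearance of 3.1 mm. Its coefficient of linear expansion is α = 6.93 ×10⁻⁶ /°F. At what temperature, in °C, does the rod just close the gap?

138 °C

α = 6.93×10⁻⁶/°F × 9/5 = 12.5×10⁻⁶/K.
α·L₀·ΔT = 3.1 mm ⇒ ΔT = 3.1 / (12.5×10⁻⁶ × 2250.0) = 110.5 K.
T = 28.0 + 110.5 = 138.5 °C.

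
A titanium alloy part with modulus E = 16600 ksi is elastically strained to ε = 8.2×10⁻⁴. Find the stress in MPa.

E = 16600 ksi = 114.5 GPa.
σ = E·ε = 114500 MPa × 8.2×10⁻⁴ = 93.9 MPa.

93.9 MPa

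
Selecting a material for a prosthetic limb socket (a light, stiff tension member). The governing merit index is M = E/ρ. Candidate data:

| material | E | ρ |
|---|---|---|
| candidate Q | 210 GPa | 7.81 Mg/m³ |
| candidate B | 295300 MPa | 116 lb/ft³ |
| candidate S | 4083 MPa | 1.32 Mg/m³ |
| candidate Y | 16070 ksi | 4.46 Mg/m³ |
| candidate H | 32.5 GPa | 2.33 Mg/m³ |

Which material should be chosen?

candidate B

Normalizing units and computing the index:
  candidate Q: E = 210.0 GPa, ρ = 7810 kg/m³
  candidate B: E = 295.3 GPa, ρ = 1858 kg/m³
  candidate S: E = 4.083 GPa, ρ = 1320 kg/m³
  candidate Y: E = 110.8 GPa, ρ = 4460 kg/m³
  candidate H: E = 32.50 GPa, ρ = 2330 kg/m³
  candidate B: M = 159 MN·m/kg
  candidate Q: M = 26.9 MN·m/kg
  candidate Y: M = 24.8 MN·m/kg
  candidate H: M = 13.9 MN·m/kg
  candidate S: M = 3.09 MN·m/kg
Highest index: candidate B.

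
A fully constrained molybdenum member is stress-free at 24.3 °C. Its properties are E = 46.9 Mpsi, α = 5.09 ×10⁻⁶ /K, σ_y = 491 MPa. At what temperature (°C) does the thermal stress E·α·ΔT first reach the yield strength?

E = 46.9 Mpsi = 323.4 GPa.
E·α·ΔT = 491.0 MPa ⇒ ΔT = 491.0 / (323.4×10³ × 5.09×10⁻⁶) = 298.3 K.
T = 24.3 + 298.3 = 322.6 °C.

323 °C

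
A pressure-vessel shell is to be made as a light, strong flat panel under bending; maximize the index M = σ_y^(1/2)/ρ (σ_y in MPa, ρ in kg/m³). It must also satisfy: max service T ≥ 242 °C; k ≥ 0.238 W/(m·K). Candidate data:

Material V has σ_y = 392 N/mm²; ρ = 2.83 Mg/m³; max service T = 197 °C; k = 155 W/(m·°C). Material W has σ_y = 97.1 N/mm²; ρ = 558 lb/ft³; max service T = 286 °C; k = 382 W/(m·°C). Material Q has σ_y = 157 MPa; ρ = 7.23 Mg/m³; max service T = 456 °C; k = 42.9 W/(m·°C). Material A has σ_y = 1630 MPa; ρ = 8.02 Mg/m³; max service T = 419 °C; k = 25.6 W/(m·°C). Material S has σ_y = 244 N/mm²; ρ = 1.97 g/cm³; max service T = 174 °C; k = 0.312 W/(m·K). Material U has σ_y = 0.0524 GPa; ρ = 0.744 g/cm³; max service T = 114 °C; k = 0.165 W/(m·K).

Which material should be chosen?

material A

Screen on constraints: max service T ≥ 242 °C; k ≥ 0.238 W/(m·K). Survivors: material W, material Q, material A.
Putting every candidate on a common basis:
  material W: σ_y = 97.10 MPa, ρ = 8938 kg/m³
  material Q: σ_y = 157.0 MPa, ρ = 7230 kg/m³
  material A: σ_y = 1630 MPa, ρ = 8020 kg/m³
  material A: M = 5.03×10⁻³
  material Q: M = 1.73×10⁻³
  material W: M = 1.10×10⁻³
Material A ranks first.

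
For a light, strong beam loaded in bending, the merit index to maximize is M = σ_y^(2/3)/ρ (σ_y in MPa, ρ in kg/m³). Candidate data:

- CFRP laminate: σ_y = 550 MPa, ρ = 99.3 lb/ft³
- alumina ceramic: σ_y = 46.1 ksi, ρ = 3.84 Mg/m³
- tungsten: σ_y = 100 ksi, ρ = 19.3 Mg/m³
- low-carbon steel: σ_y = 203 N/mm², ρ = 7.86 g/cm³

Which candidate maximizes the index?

CFRP laminate

Putting every candidate on a common basis:
  CFRP laminate: σ_y = 550.0 MPa, ρ = 1591 kg/m³
  alumina ceramic: σ_y = 317.8 MPa, ρ = 3840 kg/m³
  tungsten: σ_y = 689.5 MPa, ρ = 19300 kg/m³
  low-carbon steel: σ_y = 203.0 MPa, ρ = 7860 kg/m³
  CFRP laminate: M = 42.2×10⁻³
  alumina ceramic: M = 12.1×10⁻³
  low-carbon steel: M = 4.39×10⁻³
  tungsten: M = 4.04×10⁻³
Highest index: CFRP laminate.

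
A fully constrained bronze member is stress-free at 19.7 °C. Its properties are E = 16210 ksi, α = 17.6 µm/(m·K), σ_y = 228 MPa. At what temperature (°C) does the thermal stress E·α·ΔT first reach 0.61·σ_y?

E = 16210 ksi = 111.8 GPa.
E·α·ΔT = 139.1 MPa ⇒ ΔT = 139.1 / (111.8×10³ × 17.6×10⁻⁶) = 70.70 K.
T = 19.7 + 70.70 = 90.40 °C.

90.4 °C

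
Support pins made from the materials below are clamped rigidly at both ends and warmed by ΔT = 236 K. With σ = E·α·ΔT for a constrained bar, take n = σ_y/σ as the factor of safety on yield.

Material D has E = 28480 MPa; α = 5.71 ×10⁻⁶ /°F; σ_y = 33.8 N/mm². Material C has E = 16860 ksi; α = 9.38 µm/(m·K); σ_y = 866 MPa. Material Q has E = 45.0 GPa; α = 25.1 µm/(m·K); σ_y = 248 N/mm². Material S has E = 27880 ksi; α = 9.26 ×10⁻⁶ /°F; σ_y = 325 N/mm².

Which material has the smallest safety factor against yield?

Per material, after unit conversion:
  material D: E = 28.48, α = 10.3, σ_y = 33.80 → σ = 69.1 MPa, n = 0.489
  material C: E = 116.2, α = 9.38, σ_y = 866.0 → σ = 257 MPa, n = 3.37
  material Q: E = 45.00, α = 25.1, σ_y = 248.0 → σ = 267 MPa, n = 0.930
  material S: E = 192.2, α = 16.7, σ_y = 325.0 → σ = 756 MPa, n = 0.430
The minimum is material S at n = 0.430.

material S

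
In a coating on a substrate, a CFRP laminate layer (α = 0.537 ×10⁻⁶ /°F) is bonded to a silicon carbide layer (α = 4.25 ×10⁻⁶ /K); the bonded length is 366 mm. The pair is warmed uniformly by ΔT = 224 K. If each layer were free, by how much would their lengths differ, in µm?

269 µm

CFRP laminate: α = 0.537×10⁻⁶/°F × 9/5 = 0.967×10⁻⁶/K.
Δα = |0.967 − 4.25|×10⁻⁶/K = 3.28×10⁻⁶/K.
ΔL_mismatch = Δα·L·ΔT = 3.28×10⁻⁶ × 366.0 mm × 224.0 K = 269 µm.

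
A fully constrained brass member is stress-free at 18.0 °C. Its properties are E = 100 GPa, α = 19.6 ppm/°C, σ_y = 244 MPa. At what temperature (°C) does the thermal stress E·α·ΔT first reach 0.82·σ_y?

E·α·ΔT = 200.1 MPa ⇒ ΔT = 200.1 / (100.0×10³ × 19.6×10⁻⁶) = 102.1 K.
T = 18.0 + 102.1 = 120.1 °C.

120 °C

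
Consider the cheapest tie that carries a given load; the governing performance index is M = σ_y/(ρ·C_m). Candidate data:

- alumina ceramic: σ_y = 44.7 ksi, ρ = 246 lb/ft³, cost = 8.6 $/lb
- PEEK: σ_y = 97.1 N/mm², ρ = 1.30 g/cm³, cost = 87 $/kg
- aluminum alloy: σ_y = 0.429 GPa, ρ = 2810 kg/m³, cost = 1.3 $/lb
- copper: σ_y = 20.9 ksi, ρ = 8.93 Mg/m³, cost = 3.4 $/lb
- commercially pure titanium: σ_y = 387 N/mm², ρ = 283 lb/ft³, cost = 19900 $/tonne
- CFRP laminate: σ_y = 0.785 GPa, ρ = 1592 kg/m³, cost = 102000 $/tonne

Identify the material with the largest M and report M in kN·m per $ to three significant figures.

aluminum alloy, M = 53.3 kN·m per $

After converting to SI:
  alumina ceramic: σ_y = 308.2 MPa, ρ = 3941 kg/m³, cost = 18.96 $/kg
  PEEK: σ_y = 97.10 MPa, ρ = 1300 kg/m³, cost = 87.00 $/kg
  aluminum alloy: σ_y = 429.0 MPa, ρ = 2810 kg/m³, cost = 2.866 $/kg
  copper: σ_y = 144.1 MPa, ρ = 8930 kg/m³, cost = 7.496 $/kg
  commercially pure titanium: σ_y = 387.0 MPa, ρ = 4533 kg/m³, cost = 19.90 $/kg
  CFRP laminate: σ_y = 785.0 MPa, ρ = 1592 kg/m³, cost = 102.0 $/kg
  aluminum alloy: M = 53.3 kN·m per $
  CFRP laminate: M = 4.83 kN·m per $
  commercially pure titanium: M = 4.29 kN·m per $
  alumina ceramic: M = 4.13 kN·m per $
  copper: M = 2.15 kN·m per $
  PEEK: M = 0.859 kN·m per $
Aluminum alloy has the largest M.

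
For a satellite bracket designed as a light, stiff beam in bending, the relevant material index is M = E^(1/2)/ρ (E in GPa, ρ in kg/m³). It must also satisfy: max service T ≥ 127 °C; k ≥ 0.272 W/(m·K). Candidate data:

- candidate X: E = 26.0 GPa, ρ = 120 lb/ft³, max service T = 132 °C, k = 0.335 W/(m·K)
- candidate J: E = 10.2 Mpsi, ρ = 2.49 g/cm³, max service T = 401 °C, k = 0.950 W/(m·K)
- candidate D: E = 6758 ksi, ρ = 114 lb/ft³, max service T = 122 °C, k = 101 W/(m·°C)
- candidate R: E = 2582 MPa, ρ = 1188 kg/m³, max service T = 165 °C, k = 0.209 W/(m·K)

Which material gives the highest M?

candidate J

Screen on constraints: max service T ≥ 127 °C; k ≥ 0.272 W/(m·K). Survivors: candidate X, candidate J.
Normalizing units and computing the index:
  candidate X: E = 26.00 GPa, ρ = 1922 kg/m³
  candidate J: E = 70.33 GPa, ρ = 2490 kg/m³
  candidate J: M = 3.37×10⁻³
  candidate X: M = 2.65×10⁻³
Highest index: candidate J.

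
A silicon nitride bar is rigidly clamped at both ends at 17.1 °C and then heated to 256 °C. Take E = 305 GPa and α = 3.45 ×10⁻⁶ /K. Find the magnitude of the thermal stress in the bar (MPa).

251 MPa

ΔT = 238.9 K. Constrained thermal stress σ = E·α·ΔT = 305.0×10³ MPa × 3.45×10⁻⁶ × 238.9 = 251 MPa (compressive).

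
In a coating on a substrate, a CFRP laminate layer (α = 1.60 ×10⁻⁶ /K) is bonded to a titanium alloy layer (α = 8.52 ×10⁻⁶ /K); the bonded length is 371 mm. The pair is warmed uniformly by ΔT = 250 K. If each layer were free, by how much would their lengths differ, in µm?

642 µm

Δα = |1.60 − 8.52|×10⁻⁶/K = 6.92×10⁻⁶/K.
ΔL_mismatch = Δα·L·ΔT = 6.92×10⁻⁶ × 371.0 mm × 250.0 K = 642 µm.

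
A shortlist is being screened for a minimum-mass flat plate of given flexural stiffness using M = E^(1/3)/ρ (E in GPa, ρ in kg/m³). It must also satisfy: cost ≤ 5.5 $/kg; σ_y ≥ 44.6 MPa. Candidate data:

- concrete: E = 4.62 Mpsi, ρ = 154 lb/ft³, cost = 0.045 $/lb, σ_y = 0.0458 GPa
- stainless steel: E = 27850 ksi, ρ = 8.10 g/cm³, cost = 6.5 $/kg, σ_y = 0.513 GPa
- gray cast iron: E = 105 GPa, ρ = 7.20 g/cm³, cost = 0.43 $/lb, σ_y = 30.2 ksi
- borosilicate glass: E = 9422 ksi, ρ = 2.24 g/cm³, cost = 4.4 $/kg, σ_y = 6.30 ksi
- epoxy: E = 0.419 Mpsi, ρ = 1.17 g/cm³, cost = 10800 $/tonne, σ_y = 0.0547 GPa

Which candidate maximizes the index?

Screen on constraints: cost ≤ 5.5 $/kg; σ_y ≥ 44.6 MPa. Survivors: concrete, gray cast iron.
Putting every candidate on a common basis:
  concrete: E = 31.85 GPa, ρ = 2467 kg/m³
  gray cast iron: E = 105.0 GPa, ρ = 7200 kg/m³
  concrete: M = 1.29×10⁻³
  gray cast iron: M = 0.655×10⁻³
Concrete has the largest M.

concrete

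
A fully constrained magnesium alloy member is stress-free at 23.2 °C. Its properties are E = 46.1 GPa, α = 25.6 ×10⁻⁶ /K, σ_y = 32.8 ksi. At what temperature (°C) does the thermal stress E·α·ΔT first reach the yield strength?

215 °C

σ_y = 32.8 ksi = 226.1 MPa.
E·α·ΔT = 226.1 MPa ⇒ ΔT = 226.1 / (46.10×10³ × 25.6×10⁻⁶) = 191.6 K.
T = 23.2 + 191.6 = 214.8 °C.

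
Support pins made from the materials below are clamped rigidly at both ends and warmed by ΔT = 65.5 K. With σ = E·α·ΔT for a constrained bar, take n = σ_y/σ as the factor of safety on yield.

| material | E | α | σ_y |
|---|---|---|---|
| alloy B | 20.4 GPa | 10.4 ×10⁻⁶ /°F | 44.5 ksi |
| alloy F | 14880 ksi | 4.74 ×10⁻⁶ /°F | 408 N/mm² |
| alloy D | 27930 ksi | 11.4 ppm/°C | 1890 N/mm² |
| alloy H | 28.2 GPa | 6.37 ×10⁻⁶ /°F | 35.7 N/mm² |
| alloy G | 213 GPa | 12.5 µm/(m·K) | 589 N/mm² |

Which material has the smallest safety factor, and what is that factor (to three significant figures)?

Converting E to GPa, α to ×10⁻⁶/K, σ_y to MPa, then σ and n for each:
  alloy B: E = 20.40, α = 18.7, σ_y = 306.8 → σ = 25.0 MPa, n = 12.3
  alloy F: E = 102.6, α = 8.53, σ_y = 408.0 → σ = 57.3 MPa, n = 7.12
  alloy D: E = 192.6, α = 11.4, σ_y = 1890 → σ = 144 MPa, n = 13.1
  alloy H: E = 28.20, α = 11.5, σ_y = 35.70 → σ = 21.2 MPa, n = 1.69
  alloy G: E = 213.0, α = 12.5, σ_y = 589.0 → σ = 174 MPa, n = 3.38
Smallest n: alloy H with n = 1.69.

alloy H, n = 1.69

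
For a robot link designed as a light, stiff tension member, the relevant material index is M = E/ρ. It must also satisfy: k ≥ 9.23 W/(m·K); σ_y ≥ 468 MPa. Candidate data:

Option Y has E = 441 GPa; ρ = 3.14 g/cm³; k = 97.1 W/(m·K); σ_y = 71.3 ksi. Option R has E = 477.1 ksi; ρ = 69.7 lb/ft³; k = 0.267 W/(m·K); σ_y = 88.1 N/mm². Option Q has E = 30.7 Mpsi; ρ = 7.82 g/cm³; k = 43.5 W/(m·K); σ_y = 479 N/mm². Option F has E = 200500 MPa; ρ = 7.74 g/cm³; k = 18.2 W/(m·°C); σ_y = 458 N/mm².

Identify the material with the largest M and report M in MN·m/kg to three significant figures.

Screen on constraints: k ≥ 9.23 W/(m·K); σ_y ≥ 468 MPa. Survivors: option Y, option Q.
Convert each candidate to consistent units, then evaluate M:
  option Y: E = 441.0 GPa, ρ = 3140 kg/m³
  option Q: E = 211.7 GPa, ρ = 7820 kg/m³
  option Y: M = 140 MN·m/kg
  option Q: M = 27.1 MN·m/kg
Option Y has the largest M.

option Y, M = 140 MN·m/kg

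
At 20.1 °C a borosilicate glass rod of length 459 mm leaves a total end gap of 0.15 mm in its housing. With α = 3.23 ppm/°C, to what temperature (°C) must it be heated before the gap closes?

α·L₀·ΔT = 0.15 mm ⇒ ΔT = 0.15 / (3.23×10⁻⁶ × 459.0) = 101.2 K.
T = 20.1 + 101.2 = 121.3 °C.

121 °C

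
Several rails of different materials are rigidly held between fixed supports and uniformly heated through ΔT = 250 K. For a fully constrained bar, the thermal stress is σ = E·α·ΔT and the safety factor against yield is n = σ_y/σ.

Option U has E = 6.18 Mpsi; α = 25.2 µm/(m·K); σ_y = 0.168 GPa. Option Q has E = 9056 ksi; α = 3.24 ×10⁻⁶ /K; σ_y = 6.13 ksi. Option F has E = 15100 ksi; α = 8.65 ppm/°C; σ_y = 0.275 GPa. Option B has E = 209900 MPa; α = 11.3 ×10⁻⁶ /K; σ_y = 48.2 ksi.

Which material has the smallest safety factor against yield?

In consistent units (E in GPa, α in ×10⁻⁶/K, σ_y in MPa):
  option U: E = 42.61, α = 25.2, σ_y = 168.0 → σ = 268 MPa, n = 0.626
  option Q: E = 62.44, α = 3.24, σ_y = 42.26 → σ = 50.6 MPa, n = 0.836
  option F: E = 104.1, α = 8.65, σ_y = 275.0 → σ = 225 MPa, n = 1.22
  option B: E = 209.9, α = 11.3, σ_y = 332.3 → σ = 593 MPa, n = 0.560
The minimum is option B at n = 0.560.

option B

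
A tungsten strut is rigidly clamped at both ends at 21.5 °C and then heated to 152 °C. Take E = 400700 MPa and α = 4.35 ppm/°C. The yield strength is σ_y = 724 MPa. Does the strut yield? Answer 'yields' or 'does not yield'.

does not yield

E = 400700 MPa = 400.7 GPa.
ΔT = 130.5 K. Constrained thermal stress σ = E·α·ΔT = 400.7×10³ MPa × 4.35×10⁻⁶ × 130.5 = 227 MPa (compressive).
Compare to σ_y = 724 MPa: σ < σ_y, so it does not yield.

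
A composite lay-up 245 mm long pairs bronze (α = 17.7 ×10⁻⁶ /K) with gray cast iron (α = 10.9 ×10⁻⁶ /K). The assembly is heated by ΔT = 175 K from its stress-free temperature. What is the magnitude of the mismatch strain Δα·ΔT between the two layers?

Δα = |17.7 − 10.9|×10⁻⁶/K = 6.80×10⁻⁶/K.
Mismatch strain = Δα·ΔT = 6.80×10⁻⁶ × 175.0 = 1.19×10⁻³.

1.19×10⁻³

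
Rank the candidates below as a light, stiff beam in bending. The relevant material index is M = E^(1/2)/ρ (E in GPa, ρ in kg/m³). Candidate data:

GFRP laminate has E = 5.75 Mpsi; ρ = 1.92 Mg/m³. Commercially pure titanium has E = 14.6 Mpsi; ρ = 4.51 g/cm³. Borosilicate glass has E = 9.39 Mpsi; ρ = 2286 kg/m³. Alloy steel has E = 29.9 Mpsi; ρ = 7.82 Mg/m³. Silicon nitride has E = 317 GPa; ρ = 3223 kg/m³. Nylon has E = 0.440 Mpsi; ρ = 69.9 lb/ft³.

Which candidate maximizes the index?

In SI units:
  GFRP laminate: E = 39.64 GPa, ρ = 1920 kg/m³
  commercially pure titanium: E = 100.7 GPa, ρ = 4510 kg/m³
  borosilicate glass: E = 64.74 GPa, ρ = 2286 kg/m³
  alloy steel: E = 206.2 GPa, ρ = 7820 kg/m³
  silicon nitride: E = 317.0 GPa, ρ = 3223 kg/m³
  nylon: E = 3.034 GPa, ρ = 1120 kg/m³
  silicon nitride: M = 5.52×10⁻³
  borosilicate glass: M = 3.52×10⁻³
  GFRP laminate: M = 3.28×10⁻³
  commercially pure titanium: M = 2.22×10⁻³
  alloy steel: M = 1.84×10⁻³
  nylon: M = 1.56×10⁻³
Silicon nitride ranks first.

silicon nitride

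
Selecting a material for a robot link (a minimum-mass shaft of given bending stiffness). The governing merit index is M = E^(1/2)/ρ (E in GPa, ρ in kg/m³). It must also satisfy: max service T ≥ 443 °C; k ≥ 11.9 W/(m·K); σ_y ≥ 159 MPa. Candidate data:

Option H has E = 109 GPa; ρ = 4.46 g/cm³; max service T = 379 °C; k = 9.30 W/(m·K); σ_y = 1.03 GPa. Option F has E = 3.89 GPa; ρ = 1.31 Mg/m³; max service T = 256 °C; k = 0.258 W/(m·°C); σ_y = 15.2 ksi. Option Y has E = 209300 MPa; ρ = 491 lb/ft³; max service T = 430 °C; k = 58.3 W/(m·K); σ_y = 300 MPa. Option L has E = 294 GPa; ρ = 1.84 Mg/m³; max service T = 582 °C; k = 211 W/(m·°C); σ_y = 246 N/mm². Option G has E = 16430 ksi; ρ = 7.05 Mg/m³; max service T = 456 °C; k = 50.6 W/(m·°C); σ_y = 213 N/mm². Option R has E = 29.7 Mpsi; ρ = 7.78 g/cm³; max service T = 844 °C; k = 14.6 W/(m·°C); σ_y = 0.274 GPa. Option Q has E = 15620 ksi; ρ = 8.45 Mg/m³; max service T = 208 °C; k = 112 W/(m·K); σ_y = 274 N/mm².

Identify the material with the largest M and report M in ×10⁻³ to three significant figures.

Screen on constraints: max service T ≥ 443 °C; k ≥ 11.9 W/(m·K); σ_y ≥ 159 MPa. Survivors: option L, option G, option R.
Normalizing units and computing the index:
  option L: E = 294.0 GPa, ρ = 1840 kg/m³
  option G: E = 113.3 GPa, ρ = 7050 kg/m³
  option R: E = 204.8 GPa, ρ = 7780 kg/m³
  option L: M = 9.32×10⁻³
  option R: M = 1.84×10⁻³
  option G: M = 1.51×10⁻³
Option L ranks first.

option L, M = 9.32×10⁻³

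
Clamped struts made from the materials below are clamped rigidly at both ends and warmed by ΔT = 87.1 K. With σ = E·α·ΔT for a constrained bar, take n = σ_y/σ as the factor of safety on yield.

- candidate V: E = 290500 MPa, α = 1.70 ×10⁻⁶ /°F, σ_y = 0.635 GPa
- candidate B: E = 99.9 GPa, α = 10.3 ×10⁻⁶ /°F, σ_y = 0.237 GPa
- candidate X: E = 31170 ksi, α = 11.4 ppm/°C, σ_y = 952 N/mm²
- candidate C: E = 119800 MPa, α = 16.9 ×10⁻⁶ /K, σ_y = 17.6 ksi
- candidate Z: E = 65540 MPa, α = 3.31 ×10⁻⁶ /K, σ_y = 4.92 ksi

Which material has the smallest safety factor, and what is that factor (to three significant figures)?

In consistent units (E in GPa, α in ×10⁻⁶/K, σ_y in MPa):
  candidate V: E = 290.5, α = 3.06, σ_y = 635.0 → σ = 77.4 MPa, n = 8.20
  candidate B: E = 99.90, α = 18.5, σ_y = 237.0 → σ = 161 MPa, n = 1.47
  candidate X: E = 214.9, α = 11.4, σ_y = 952.0 → σ = 213 MPa, n = 4.46
  candidate C: E = 119.8, α = 16.9, σ_y = 121.3 → σ = 176 MPa, n = 0.688
  candidate Z: E = 65.54, α = 3.31, σ_y = 33.92 → σ = 18.9 MPa, n = 1.80
Smallest n: candidate C with n = 0.688.

candidate C, n = 0.688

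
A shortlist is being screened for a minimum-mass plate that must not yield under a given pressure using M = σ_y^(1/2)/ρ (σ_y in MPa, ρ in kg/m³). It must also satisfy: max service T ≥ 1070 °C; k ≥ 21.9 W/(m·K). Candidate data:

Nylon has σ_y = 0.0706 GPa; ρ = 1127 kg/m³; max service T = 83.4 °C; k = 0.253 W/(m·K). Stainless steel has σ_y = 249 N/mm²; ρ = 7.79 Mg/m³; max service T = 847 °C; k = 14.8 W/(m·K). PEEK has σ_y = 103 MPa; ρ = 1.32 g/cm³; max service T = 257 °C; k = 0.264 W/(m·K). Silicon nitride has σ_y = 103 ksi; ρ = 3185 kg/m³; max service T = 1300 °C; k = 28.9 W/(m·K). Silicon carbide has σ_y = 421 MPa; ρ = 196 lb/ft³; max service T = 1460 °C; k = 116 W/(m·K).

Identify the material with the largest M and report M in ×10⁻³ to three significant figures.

silicon nitride, M = 8.37×10⁻³

Screen on constraints: max service T ≥ 1070 °C; k ≥ 21.9 W/(m·K). Survivors: silicon nitride, silicon carbide.
Putting every candidate on a common basis:
  silicon nitride: σ_y = 710.2 MPa, ρ = 3185 kg/m³
  silicon carbide: σ_y = 421.0 MPa, ρ = 3140 kg/m³
  silicon nitride: M = 8.37×10⁻³
  silicon carbide: M = 6.54×10⁻³
Highest index: silicon nitride.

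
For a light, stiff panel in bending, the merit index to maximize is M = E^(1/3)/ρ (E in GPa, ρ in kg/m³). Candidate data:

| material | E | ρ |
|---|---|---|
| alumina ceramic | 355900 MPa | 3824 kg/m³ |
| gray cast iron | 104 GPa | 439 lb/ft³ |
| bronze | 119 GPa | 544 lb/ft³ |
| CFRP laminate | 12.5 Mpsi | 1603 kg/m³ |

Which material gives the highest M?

CFRP laminate

In SI units:
  alumina ceramic: E = 355.9 GPa, ρ = 3824 kg/m³
  gray cast iron: E = 104.0 GPa, ρ = 7032 kg/m³
  bronze: E = 119.0 GPa, ρ = 8714 kg/m³
  CFRP laminate: E = 86.18 GPa, ρ = 1603 kg/m³
  CFRP laminate: M = 2.76×10⁻³
  alumina ceramic: M = 1.85×10⁻³
  gray cast iron: M = 0.669×10⁻³
  bronze: M = 0.564×10⁻³
Highest index: CFRP laminate.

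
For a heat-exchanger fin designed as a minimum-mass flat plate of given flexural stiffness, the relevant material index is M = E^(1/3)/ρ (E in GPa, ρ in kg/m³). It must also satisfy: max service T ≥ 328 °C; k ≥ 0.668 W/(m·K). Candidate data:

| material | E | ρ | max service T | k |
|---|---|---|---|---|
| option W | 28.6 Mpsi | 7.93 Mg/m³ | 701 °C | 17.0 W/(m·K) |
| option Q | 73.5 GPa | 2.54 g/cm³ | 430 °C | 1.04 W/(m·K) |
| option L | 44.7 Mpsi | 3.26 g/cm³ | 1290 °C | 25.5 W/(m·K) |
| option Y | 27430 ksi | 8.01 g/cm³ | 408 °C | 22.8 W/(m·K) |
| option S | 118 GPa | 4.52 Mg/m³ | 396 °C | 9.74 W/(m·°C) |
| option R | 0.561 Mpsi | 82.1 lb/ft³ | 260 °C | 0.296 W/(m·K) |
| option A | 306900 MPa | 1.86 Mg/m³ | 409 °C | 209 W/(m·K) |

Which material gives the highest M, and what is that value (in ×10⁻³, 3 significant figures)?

option A, M = 3.63×10⁻³

Screen on constraints: max service T ≥ 328 °C; k ≥ 0.668 W/(m·K). Survivors: option W, option Q, option L, option Y, option S, option A.
Putting every candidate on a common basis:
  option W: E = 197.2 GPa, ρ = 7930 kg/m³
  option Q: E = 73.50 GPa, ρ = 2540 kg/m³
  option L: E = 308.2 GPa, ρ = 3260 kg/m³
  option Y: E = 189.1 GPa, ρ = 8010 kg/m³
  option S: E = 118.0 GPa, ρ = 4520 kg/m³
  option A: E = 306.9 GPa, ρ = 1860 kg/m³
  option A: M = 3.63×10⁻³
  option L: M = 2.07×10⁻³
  option Q: M = 1.65×10⁻³
  option S: M = 1.09×10⁻³
  option W: M = 0.734×10⁻³
  option Y: M = 0.717×10⁻³
Option A has the largest M.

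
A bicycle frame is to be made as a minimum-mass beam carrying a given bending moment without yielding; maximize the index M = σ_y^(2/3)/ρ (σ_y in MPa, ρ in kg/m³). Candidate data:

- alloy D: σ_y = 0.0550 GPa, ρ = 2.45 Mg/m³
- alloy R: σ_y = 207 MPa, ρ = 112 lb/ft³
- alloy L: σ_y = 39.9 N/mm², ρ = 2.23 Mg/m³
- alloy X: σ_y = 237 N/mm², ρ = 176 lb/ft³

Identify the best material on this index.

alloy R

In SI units:
  alloy D: σ_y = 55.00 MPa, ρ = 2450 kg/m³
  alloy R: σ_y = 207.0 MPa, ρ = 1794 kg/m³
  alloy L: σ_y = 39.90 MPa, ρ = 2230 kg/m³
  alloy X: σ_y = 237.0 MPa, ρ = 2819 kg/m³
  alloy R: M = 19.5×10⁻³
  alloy X: M = 13.6×10⁻³
  alloy D: M = 5.90×10⁻³
  alloy L: M = 5.24×10⁻³
The maximum is for alloy R.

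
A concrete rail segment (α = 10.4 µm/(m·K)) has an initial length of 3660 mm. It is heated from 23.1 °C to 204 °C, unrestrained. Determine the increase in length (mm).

ΔT = 204 − 23.1 = 180.9 K.
ΔL = α·L₀·ΔT = 10.4×10⁻⁶ × 3660 mm × 180.9 K = 6.89 mm.

6.89 mm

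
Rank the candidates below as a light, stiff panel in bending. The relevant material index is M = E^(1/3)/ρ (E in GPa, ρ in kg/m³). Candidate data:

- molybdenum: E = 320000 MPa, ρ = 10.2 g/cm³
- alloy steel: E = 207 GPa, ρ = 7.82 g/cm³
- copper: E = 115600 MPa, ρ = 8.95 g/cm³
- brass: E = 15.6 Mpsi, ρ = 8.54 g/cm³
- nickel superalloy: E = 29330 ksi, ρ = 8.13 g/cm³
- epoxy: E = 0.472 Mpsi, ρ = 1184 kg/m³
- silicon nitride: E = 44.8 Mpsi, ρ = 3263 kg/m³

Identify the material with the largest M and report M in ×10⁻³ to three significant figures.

silicon nitride, M = 2.07×10⁻³

Putting every candidate on a common basis:
  molybdenum: E = 320.0 GPa, ρ = 10200 kg/m³
  alloy steel: E = 207.0 GPa, ρ = 7820 kg/m³
  copper: E = 115.6 GPa, ρ = 8950 kg/m³
  brass: E = 107.6 GPa, ρ = 8540 kg/m³
  nickel superalloy: E = 202.2 GPa, ρ = 8130 kg/m³
  epoxy: E = 3.254 GPa, ρ = 1184 kg/m³
  silicon nitride: E = 308.9 GPa, ρ = 3263 kg/m³
  silicon nitride: M = 2.07×10⁻³
  epoxy: M = 1.25×10⁻³
  alloy steel: M = 0.756×10⁻³
  nickel superalloy: M = 0.722×10⁻³
  molybdenum: M = 0.671×10⁻³
  brass: M = 0.557×10⁻³
  copper: M = 0.544×10⁻³
The maximum is for silicon nitride.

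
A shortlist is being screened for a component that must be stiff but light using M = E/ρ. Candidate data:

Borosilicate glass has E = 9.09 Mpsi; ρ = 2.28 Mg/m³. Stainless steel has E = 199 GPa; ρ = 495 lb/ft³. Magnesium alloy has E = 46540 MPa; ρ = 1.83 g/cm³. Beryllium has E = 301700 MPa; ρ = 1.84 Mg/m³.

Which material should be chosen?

beryllium

Putting every candidate on a common basis:
  borosilicate glass: E = 62.67 GPa, ρ = 2280 kg/m³
  stainless steel: E = 199.0 GPa, ρ = 7929 kg/m³
  magnesium alloy: E = 46.54 GPa, ρ = 1830 kg/m³
  beryllium: E = 301.7 GPa, ρ = 1840 kg/m³
  beryllium: M = 164 MN·m/kg
  borosilicate glass: M = 27.5 MN·m/kg
  magnesium alloy: M = 25.4 MN·m/kg
  stainless steel: M = 25.1 MN·m/kg
Beryllium ranks first.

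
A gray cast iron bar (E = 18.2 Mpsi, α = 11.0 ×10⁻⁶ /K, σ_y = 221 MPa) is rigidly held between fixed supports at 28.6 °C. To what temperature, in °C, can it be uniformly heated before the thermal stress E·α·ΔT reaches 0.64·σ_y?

131 °C

E = 18.2 Mpsi = 125.5 GPa.
E·α·ΔT = 141.4 MPa ⇒ ΔT = 141.4 / (125.5×10³ × 11.0×10⁻⁶) = 102.5 K.
T = 28.6 + 102.5 = 131.1 °C.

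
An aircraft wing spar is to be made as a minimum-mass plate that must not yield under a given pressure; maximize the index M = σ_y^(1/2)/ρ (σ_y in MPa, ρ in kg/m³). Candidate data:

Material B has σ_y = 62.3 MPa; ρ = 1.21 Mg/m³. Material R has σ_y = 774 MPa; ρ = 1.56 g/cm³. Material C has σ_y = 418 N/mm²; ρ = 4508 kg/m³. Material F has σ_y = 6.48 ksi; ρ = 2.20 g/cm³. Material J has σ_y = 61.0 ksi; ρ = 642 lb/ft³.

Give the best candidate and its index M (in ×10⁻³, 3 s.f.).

material R, M = 17.8×10⁻³

Normalizing units and computing the index:
  material B: σ_y = 62.30 MPa, ρ = 1210 kg/m³
  material R: σ_y = 774.0 MPa, ρ = 1560 kg/m³
  material C: σ_y = 418.0 MPa, ρ = 4508 kg/m³
  material F: σ_y = 44.68 MPa, ρ = 2200 kg/m³
  material J: σ_y = 420.6 MPa, ρ = 10280 kg/m³
  material R: M = 17.8×10⁻³
  material B: M = 6.52×10⁻³
  material C: M = 4.54×10⁻³
  material F: M = 3.04×10⁻³
  material J: M = 1.99×10⁻³
Material R has the largest M.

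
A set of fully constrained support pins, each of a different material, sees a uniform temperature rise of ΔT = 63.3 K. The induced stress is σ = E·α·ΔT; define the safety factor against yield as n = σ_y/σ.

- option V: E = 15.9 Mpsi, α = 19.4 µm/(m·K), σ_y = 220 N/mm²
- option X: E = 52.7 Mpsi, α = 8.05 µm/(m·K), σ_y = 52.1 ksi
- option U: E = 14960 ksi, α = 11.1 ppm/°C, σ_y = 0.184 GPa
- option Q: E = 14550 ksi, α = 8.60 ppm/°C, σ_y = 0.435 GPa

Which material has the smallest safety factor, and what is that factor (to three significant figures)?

Converting E to GPa, α to ×10⁻⁶/K, σ_y to MPa, then σ and n for each:
  option V: E = 109.6, α = 19.4, σ_y = 220.0 → σ = 135 MPa, n = 1.63
  option X: E = 363.4, α = 8.05, σ_y = 359.2 → σ = 185 MPa, n = 1.94
  option U: E = 103.1, α = 11.1, σ_y = 184.0 → σ = 72.5 MPa, n = 2.54
  option Q: E = 100.3, α = 8.60, σ_y = 435.0 → σ = 54.6 MPa, n = 7.97
The minimum is option V at n = 1.63.

option V, n = 1.63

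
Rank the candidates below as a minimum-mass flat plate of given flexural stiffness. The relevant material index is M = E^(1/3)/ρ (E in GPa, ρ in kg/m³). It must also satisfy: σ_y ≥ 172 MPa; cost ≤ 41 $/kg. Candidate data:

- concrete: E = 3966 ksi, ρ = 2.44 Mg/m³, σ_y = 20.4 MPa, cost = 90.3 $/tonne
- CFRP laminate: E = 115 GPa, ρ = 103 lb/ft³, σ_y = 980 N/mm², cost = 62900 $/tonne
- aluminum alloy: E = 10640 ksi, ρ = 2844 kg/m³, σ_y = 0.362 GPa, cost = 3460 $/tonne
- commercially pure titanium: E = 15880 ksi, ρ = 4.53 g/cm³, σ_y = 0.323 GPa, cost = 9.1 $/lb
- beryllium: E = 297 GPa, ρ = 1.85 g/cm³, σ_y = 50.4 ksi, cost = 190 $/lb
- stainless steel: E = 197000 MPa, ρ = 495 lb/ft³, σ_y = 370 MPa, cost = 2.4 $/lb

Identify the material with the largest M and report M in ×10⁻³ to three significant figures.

Screen on constraints: σ_y ≥ 172 MPa; cost ≤ 41 $/kg. Survivors: aluminum alloy, commercially pure titanium, stainless steel.
After converting to SI:
  aluminum alloy: E = 73.36 GPa, ρ = 2844 kg/m³
  commercially pure titanium: E = 109.5 GPa, ρ = 4530 kg/m³
  stainless steel: E = 197.0 GPa, ρ = 7929 kg/m³
  aluminum alloy: M = 1.47×10⁻³
  commercially pure titanium: M = 1.06×10⁻³
  stainless steel: M = 0.734×10⁻³
Aluminum alloy ranks first.

aluminum alloy, M = 1.47×10⁻³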